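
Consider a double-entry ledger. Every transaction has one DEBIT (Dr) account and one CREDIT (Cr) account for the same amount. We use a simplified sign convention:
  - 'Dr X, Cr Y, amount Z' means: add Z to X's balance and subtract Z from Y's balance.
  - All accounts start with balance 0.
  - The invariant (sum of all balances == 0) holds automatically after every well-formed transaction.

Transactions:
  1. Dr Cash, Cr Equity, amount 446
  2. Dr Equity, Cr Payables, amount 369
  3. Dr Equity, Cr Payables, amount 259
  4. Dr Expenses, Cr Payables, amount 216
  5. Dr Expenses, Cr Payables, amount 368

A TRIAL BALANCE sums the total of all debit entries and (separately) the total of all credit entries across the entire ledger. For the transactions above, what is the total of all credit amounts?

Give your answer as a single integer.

Answer: 1658

Derivation:
Txn 1: credit+=446
Txn 2: credit+=369
Txn 3: credit+=259
Txn 4: credit+=216
Txn 5: credit+=368
Total credits = 1658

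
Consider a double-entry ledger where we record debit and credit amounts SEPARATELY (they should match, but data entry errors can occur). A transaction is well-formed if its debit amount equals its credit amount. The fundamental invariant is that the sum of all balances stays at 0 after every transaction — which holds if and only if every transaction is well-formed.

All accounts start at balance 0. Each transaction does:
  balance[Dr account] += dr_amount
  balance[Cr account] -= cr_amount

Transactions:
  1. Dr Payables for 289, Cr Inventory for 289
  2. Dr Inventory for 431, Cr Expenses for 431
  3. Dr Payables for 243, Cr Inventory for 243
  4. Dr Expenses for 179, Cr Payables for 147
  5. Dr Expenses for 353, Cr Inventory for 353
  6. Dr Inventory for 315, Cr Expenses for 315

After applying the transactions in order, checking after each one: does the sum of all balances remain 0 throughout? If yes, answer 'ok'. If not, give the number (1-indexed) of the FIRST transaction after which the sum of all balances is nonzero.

Answer: 4

Derivation:
After txn 1: dr=289 cr=289 sum_balances=0
After txn 2: dr=431 cr=431 sum_balances=0
After txn 3: dr=243 cr=243 sum_balances=0
After txn 4: dr=179 cr=147 sum_balances=32
After txn 5: dr=353 cr=353 sum_balances=32
After txn 6: dr=315 cr=315 sum_balances=32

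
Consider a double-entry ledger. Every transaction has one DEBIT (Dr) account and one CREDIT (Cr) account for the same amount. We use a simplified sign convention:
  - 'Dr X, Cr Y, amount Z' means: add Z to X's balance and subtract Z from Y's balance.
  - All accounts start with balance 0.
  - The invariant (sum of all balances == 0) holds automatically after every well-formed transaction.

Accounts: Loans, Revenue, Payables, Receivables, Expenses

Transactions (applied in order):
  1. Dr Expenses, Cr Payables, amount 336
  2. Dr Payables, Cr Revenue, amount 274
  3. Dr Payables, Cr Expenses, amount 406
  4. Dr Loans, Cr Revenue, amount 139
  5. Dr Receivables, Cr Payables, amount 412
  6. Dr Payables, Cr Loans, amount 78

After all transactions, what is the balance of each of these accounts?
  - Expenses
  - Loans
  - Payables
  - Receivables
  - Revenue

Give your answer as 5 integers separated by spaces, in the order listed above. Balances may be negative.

After txn 1 (Dr Expenses, Cr Payables, amount 336): Expenses=336 Payables=-336
After txn 2 (Dr Payables, Cr Revenue, amount 274): Expenses=336 Payables=-62 Revenue=-274
After txn 3 (Dr Payables, Cr Expenses, amount 406): Expenses=-70 Payables=344 Revenue=-274
After txn 4 (Dr Loans, Cr Revenue, amount 139): Expenses=-70 Loans=139 Payables=344 Revenue=-413
After txn 5 (Dr Receivables, Cr Payables, amount 412): Expenses=-70 Loans=139 Payables=-68 Receivables=412 Revenue=-413
After txn 6 (Dr Payables, Cr Loans, amount 78): Expenses=-70 Loans=61 Payables=10 Receivables=412 Revenue=-413

Answer: -70 61 10 412 -413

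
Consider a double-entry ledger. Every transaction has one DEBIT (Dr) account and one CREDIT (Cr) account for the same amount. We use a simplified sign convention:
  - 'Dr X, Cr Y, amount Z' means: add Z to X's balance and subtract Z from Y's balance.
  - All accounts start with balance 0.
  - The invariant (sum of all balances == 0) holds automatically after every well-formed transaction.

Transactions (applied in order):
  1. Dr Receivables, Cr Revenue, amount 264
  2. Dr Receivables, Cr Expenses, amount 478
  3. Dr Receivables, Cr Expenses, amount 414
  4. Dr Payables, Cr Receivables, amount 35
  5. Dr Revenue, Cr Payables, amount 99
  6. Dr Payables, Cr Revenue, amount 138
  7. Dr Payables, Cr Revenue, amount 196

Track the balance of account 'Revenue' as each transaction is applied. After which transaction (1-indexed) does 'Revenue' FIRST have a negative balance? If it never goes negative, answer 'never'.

After txn 1: Revenue=-264

Answer: 1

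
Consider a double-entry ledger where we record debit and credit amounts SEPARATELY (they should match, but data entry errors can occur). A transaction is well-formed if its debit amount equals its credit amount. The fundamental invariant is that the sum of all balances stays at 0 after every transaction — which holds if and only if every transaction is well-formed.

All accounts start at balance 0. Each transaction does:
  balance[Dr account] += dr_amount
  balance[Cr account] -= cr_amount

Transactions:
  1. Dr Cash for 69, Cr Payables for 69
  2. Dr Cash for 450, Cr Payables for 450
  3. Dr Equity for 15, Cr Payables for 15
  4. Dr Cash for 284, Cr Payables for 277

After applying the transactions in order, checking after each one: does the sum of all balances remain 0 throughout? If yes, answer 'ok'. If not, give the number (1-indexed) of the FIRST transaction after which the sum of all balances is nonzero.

After txn 1: dr=69 cr=69 sum_balances=0
After txn 2: dr=450 cr=450 sum_balances=0
After txn 3: dr=15 cr=15 sum_balances=0
After txn 4: dr=284 cr=277 sum_balances=7

Answer: 4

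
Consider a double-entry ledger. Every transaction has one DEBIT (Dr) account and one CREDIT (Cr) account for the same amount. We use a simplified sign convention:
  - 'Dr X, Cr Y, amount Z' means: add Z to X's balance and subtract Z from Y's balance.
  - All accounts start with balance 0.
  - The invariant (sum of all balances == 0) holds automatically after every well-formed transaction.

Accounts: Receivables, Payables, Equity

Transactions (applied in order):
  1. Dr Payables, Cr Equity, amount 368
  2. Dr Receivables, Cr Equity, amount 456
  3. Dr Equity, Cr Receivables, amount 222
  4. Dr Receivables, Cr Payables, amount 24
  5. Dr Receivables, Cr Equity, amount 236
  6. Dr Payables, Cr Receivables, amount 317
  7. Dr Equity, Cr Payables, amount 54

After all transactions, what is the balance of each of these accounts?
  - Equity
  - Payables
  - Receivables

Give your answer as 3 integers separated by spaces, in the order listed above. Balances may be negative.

Answer: -784 607 177

Derivation:
After txn 1 (Dr Payables, Cr Equity, amount 368): Equity=-368 Payables=368
After txn 2 (Dr Receivables, Cr Equity, amount 456): Equity=-824 Payables=368 Receivables=456
After txn 3 (Dr Equity, Cr Receivables, amount 222): Equity=-602 Payables=368 Receivables=234
After txn 4 (Dr Receivables, Cr Payables, amount 24): Equity=-602 Payables=344 Receivables=258
After txn 5 (Dr Receivables, Cr Equity, amount 236): Equity=-838 Payables=344 Receivables=494
After txn 6 (Dr Payables, Cr Receivables, amount 317): Equity=-838 Payables=661 Receivables=177
After txn 7 (Dr Equity, Cr Payables, amount 54): Equity=-784 Payables=607 Receivables=177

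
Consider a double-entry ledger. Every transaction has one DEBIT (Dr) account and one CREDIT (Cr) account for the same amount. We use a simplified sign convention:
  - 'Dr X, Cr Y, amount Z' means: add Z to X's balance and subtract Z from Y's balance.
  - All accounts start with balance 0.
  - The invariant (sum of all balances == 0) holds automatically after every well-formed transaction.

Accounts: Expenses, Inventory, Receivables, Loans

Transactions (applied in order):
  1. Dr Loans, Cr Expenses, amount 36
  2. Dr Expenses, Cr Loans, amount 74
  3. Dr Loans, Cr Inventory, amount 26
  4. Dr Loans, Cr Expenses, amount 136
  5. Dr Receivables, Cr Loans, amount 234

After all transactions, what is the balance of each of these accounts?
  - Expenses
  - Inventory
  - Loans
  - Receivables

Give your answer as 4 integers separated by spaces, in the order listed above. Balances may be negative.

Answer: -98 -26 -110 234

Derivation:
After txn 1 (Dr Loans, Cr Expenses, amount 36): Expenses=-36 Loans=36
After txn 2 (Dr Expenses, Cr Loans, amount 74): Expenses=38 Loans=-38
After txn 3 (Dr Loans, Cr Inventory, amount 26): Expenses=38 Inventory=-26 Loans=-12
After txn 4 (Dr Loans, Cr Expenses, amount 136): Expenses=-98 Inventory=-26 Loans=124
After txn 5 (Dr Receivables, Cr Loans, amount 234): Expenses=-98 Inventory=-26 Loans=-110 Receivables=234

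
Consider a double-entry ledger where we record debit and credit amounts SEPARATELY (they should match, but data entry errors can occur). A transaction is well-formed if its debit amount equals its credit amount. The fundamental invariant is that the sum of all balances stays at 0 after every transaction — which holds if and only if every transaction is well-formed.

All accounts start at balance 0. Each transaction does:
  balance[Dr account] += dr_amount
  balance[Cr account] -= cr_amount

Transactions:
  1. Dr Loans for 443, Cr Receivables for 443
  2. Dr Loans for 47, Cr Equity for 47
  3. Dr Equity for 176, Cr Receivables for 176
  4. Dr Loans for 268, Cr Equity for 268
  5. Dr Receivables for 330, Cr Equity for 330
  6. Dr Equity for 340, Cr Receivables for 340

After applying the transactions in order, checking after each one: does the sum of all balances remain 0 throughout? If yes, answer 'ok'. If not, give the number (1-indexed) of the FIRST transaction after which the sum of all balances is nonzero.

After txn 1: dr=443 cr=443 sum_balances=0
After txn 2: dr=47 cr=47 sum_balances=0
After txn 3: dr=176 cr=176 sum_balances=0
After txn 4: dr=268 cr=268 sum_balances=0
After txn 5: dr=330 cr=330 sum_balances=0
After txn 6: dr=340 cr=340 sum_balances=0

Answer: ok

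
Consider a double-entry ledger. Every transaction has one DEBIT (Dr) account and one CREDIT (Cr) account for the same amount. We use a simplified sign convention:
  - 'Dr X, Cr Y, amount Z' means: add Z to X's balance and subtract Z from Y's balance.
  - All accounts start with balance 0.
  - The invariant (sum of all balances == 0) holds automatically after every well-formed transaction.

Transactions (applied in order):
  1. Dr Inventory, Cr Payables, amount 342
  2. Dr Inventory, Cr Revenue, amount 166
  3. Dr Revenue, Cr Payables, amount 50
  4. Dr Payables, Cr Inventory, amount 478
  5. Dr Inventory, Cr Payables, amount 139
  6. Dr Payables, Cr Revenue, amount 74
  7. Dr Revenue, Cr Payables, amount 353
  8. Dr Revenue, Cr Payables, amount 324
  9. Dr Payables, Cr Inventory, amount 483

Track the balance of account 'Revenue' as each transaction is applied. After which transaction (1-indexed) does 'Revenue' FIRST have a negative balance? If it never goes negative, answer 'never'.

Answer: 2

Derivation:
After txn 1: Revenue=0
After txn 2: Revenue=-166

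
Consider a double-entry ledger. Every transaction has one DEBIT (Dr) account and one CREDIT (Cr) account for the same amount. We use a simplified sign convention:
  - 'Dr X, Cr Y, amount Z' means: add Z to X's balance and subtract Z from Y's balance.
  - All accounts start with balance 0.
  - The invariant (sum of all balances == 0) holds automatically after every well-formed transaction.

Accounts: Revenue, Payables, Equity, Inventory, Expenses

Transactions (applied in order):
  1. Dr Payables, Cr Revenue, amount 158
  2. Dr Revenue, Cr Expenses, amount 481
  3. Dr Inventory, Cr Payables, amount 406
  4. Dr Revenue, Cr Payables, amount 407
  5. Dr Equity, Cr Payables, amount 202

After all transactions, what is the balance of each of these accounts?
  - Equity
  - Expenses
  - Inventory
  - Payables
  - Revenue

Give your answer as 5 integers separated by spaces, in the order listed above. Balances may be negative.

After txn 1 (Dr Payables, Cr Revenue, amount 158): Payables=158 Revenue=-158
After txn 2 (Dr Revenue, Cr Expenses, amount 481): Expenses=-481 Payables=158 Revenue=323
After txn 3 (Dr Inventory, Cr Payables, amount 406): Expenses=-481 Inventory=406 Payables=-248 Revenue=323
After txn 4 (Dr Revenue, Cr Payables, amount 407): Expenses=-481 Inventory=406 Payables=-655 Revenue=730
After txn 5 (Dr Equity, Cr Payables, amount 202): Equity=202 Expenses=-481 Inventory=406 Payables=-857 Revenue=730

Answer: 202 -481 406 -857 730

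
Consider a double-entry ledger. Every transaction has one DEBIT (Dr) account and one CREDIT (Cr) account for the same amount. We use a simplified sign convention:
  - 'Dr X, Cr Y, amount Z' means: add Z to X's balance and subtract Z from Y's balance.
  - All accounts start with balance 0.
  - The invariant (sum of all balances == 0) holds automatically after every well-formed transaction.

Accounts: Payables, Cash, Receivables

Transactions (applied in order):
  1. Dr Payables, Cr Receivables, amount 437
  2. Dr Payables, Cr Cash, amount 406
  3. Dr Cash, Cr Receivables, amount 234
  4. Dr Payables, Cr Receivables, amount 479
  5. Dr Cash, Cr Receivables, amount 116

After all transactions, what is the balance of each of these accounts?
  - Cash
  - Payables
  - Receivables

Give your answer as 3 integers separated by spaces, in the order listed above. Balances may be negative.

Answer: -56 1322 -1266

Derivation:
After txn 1 (Dr Payables, Cr Receivables, amount 437): Payables=437 Receivables=-437
After txn 2 (Dr Payables, Cr Cash, amount 406): Cash=-406 Payables=843 Receivables=-437
After txn 3 (Dr Cash, Cr Receivables, amount 234): Cash=-172 Payables=843 Receivables=-671
After txn 4 (Dr Payables, Cr Receivables, amount 479): Cash=-172 Payables=1322 Receivables=-1150
After txn 5 (Dr Cash, Cr Receivables, amount 116): Cash=-56 Payables=1322 Receivables=-1266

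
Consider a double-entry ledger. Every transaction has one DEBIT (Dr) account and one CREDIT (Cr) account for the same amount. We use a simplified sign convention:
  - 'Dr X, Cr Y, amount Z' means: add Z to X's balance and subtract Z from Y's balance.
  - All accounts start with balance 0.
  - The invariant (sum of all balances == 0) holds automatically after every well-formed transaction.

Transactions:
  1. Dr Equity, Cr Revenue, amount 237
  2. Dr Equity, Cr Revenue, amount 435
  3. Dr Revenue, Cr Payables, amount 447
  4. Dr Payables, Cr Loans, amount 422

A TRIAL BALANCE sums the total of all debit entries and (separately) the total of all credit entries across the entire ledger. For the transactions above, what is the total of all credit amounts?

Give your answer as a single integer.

Answer: 1541

Derivation:
Txn 1: credit+=237
Txn 2: credit+=435
Txn 3: credit+=447
Txn 4: credit+=422
Total credits = 1541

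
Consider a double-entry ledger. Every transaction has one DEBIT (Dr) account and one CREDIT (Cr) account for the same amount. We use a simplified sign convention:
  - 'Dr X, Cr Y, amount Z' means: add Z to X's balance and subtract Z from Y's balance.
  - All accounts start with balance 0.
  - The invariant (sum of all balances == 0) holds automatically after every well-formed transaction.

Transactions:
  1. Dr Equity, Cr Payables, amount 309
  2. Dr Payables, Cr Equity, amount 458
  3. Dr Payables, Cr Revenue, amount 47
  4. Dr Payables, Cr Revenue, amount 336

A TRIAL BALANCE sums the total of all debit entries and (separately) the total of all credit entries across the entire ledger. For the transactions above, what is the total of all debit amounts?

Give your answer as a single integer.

Answer: 1150

Derivation:
Txn 1: debit+=309
Txn 2: debit+=458
Txn 3: debit+=47
Txn 4: debit+=336
Total debits = 1150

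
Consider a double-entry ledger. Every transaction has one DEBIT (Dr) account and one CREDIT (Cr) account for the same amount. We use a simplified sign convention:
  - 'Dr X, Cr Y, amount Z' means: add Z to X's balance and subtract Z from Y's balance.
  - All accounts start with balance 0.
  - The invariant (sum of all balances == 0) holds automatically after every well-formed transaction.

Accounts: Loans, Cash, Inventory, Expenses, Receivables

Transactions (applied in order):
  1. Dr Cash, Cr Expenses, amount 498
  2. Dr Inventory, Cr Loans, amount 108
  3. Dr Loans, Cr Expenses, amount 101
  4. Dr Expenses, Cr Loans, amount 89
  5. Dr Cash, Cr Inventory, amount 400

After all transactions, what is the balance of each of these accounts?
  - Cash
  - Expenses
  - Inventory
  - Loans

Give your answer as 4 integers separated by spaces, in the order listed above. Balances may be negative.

After txn 1 (Dr Cash, Cr Expenses, amount 498): Cash=498 Expenses=-498
After txn 2 (Dr Inventory, Cr Loans, amount 108): Cash=498 Expenses=-498 Inventory=108 Loans=-108
After txn 3 (Dr Loans, Cr Expenses, amount 101): Cash=498 Expenses=-599 Inventory=108 Loans=-7
After txn 4 (Dr Expenses, Cr Loans, amount 89): Cash=498 Expenses=-510 Inventory=108 Loans=-96
After txn 5 (Dr Cash, Cr Inventory, amount 400): Cash=898 Expenses=-510 Inventory=-292 Loans=-96

Answer: 898 -510 -292 -96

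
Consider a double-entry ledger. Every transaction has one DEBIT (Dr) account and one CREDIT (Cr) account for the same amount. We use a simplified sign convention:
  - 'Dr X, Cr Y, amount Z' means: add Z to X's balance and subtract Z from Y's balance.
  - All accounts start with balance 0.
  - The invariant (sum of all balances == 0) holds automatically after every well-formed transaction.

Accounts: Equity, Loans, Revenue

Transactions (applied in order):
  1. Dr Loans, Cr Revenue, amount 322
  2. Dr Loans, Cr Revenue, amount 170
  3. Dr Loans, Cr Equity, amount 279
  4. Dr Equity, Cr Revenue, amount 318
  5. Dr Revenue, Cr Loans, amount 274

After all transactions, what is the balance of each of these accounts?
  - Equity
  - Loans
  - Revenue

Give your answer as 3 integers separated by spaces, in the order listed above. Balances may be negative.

Answer: 39 497 -536

Derivation:
After txn 1 (Dr Loans, Cr Revenue, amount 322): Loans=322 Revenue=-322
After txn 2 (Dr Loans, Cr Revenue, amount 170): Loans=492 Revenue=-492
After txn 3 (Dr Loans, Cr Equity, amount 279): Equity=-279 Loans=771 Revenue=-492
After txn 4 (Dr Equity, Cr Revenue, amount 318): Equity=39 Loans=771 Revenue=-810
After txn 5 (Dr Revenue, Cr Loans, amount 274): Equity=39 Loans=497 Revenue=-536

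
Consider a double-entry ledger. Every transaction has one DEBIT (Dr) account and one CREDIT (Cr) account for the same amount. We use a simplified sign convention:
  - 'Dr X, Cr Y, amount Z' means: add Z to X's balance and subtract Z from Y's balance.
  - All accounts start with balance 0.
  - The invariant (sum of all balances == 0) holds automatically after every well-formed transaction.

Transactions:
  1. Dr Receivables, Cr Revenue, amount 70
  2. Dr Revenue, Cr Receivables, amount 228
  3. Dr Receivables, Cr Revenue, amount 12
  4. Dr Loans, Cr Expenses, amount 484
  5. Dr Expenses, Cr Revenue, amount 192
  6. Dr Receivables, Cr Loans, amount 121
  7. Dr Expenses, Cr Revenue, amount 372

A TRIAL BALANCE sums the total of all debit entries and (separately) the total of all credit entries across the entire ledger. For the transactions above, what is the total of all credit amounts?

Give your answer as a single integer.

Answer: 1479

Derivation:
Txn 1: credit+=70
Txn 2: credit+=228
Txn 3: credit+=12
Txn 4: credit+=484
Txn 5: credit+=192
Txn 6: credit+=121
Txn 7: credit+=372
Total credits = 1479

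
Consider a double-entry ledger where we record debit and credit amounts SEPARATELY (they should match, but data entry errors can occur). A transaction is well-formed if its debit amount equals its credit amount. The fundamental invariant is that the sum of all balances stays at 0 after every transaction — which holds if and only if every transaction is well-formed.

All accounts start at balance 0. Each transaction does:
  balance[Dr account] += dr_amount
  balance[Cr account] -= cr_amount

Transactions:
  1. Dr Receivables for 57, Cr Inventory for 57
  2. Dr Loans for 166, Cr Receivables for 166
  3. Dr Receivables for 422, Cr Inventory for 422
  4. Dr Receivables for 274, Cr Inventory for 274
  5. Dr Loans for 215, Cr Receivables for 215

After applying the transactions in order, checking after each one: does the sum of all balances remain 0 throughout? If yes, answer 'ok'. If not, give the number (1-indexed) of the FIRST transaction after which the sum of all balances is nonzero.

After txn 1: dr=57 cr=57 sum_balances=0
After txn 2: dr=166 cr=166 sum_balances=0
After txn 3: dr=422 cr=422 sum_balances=0
After txn 4: dr=274 cr=274 sum_balances=0
After txn 5: dr=215 cr=215 sum_balances=0

Answer: ok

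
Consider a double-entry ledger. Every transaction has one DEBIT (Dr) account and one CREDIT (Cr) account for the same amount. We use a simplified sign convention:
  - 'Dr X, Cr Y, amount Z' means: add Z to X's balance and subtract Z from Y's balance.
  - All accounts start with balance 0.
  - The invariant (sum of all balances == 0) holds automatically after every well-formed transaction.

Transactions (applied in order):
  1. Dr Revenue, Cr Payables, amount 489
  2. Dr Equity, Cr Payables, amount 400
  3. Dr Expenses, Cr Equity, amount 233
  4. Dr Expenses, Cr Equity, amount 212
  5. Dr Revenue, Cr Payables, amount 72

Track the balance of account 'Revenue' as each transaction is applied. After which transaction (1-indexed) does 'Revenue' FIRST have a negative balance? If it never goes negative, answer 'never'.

Answer: never

Derivation:
After txn 1: Revenue=489
After txn 2: Revenue=489
After txn 3: Revenue=489
After txn 4: Revenue=489
After txn 5: Revenue=561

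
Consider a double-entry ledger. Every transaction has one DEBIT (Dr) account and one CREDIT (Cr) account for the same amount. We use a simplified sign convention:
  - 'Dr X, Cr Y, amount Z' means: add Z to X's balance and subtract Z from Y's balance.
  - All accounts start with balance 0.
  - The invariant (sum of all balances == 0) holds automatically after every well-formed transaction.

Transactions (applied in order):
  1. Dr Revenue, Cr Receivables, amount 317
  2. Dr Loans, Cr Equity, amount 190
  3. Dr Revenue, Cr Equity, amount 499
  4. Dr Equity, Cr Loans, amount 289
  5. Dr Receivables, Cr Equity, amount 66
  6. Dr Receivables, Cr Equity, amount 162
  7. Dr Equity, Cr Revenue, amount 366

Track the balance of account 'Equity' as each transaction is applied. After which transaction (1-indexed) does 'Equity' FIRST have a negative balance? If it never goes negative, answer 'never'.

After txn 1: Equity=0
After txn 2: Equity=-190

Answer: 2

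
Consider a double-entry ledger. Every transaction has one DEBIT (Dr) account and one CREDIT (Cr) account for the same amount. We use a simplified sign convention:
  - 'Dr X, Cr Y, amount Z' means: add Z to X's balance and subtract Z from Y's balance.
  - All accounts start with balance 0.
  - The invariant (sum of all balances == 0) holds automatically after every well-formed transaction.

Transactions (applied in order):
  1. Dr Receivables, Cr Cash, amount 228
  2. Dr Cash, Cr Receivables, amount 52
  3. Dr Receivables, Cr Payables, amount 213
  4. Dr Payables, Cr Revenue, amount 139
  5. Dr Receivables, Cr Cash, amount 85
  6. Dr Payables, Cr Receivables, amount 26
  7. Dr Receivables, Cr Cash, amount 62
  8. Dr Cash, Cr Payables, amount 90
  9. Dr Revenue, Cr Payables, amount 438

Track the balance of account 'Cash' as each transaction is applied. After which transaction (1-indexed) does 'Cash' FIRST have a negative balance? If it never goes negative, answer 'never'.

Answer: 1

Derivation:
After txn 1: Cash=-228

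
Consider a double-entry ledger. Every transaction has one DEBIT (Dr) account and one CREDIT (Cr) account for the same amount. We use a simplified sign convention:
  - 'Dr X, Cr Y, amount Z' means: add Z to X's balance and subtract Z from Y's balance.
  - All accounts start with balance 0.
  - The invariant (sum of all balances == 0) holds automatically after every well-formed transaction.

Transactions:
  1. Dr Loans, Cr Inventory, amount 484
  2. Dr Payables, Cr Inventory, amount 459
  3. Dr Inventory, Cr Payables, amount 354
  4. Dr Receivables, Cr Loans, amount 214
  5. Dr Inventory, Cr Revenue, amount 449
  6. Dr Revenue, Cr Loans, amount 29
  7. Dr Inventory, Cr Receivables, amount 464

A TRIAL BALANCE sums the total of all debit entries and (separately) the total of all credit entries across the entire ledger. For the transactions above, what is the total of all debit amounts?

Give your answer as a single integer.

Answer: 2453

Derivation:
Txn 1: debit+=484
Txn 2: debit+=459
Txn 3: debit+=354
Txn 4: debit+=214
Txn 5: debit+=449
Txn 6: debit+=29
Txn 7: debit+=464
Total debits = 2453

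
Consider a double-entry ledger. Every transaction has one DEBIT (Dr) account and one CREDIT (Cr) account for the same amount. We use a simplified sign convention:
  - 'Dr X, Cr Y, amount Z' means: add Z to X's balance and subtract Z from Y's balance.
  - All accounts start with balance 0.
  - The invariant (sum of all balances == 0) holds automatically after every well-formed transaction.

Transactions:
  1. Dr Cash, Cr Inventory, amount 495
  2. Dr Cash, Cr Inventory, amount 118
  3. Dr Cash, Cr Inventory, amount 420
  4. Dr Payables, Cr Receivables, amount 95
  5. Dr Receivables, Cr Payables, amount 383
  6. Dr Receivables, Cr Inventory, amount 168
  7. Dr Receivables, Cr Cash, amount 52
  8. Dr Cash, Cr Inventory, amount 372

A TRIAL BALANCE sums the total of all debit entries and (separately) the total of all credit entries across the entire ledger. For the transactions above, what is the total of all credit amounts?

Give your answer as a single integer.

Txn 1: credit+=495
Txn 2: credit+=118
Txn 3: credit+=420
Txn 4: credit+=95
Txn 5: credit+=383
Txn 6: credit+=168
Txn 7: credit+=52
Txn 8: credit+=372
Total credits = 2103

Answer: 2103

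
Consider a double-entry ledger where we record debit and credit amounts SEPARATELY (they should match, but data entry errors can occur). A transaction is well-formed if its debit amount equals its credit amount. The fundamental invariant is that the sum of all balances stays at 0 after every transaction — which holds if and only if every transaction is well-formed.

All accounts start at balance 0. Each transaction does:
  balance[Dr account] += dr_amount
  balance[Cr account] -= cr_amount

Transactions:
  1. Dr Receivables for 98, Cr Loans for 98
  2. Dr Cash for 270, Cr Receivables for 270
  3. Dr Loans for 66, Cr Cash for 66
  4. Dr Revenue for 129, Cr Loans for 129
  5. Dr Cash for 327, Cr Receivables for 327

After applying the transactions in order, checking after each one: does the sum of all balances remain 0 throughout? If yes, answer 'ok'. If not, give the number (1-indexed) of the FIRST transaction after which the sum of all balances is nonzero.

After txn 1: dr=98 cr=98 sum_balances=0
After txn 2: dr=270 cr=270 sum_balances=0
After txn 3: dr=66 cr=66 sum_balances=0
After txn 4: dr=129 cr=129 sum_balances=0
After txn 5: dr=327 cr=327 sum_balances=0

Answer: ok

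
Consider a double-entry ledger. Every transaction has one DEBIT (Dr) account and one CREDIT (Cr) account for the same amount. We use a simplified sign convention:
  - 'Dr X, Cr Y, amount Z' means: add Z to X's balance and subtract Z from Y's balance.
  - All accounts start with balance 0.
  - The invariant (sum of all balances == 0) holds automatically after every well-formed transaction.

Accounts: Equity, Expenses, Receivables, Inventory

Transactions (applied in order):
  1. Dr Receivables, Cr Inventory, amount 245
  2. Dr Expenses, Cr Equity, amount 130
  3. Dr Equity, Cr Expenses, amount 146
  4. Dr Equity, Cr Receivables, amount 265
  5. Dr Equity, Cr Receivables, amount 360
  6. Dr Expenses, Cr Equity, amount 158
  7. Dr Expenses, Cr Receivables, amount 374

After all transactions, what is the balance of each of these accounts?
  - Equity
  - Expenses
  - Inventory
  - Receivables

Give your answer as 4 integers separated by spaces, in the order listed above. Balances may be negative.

Answer: 483 516 -245 -754

Derivation:
After txn 1 (Dr Receivables, Cr Inventory, amount 245): Inventory=-245 Receivables=245
After txn 2 (Dr Expenses, Cr Equity, amount 130): Equity=-130 Expenses=130 Inventory=-245 Receivables=245
After txn 3 (Dr Equity, Cr Expenses, amount 146): Equity=16 Expenses=-16 Inventory=-245 Receivables=245
After txn 4 (Dr Equity, Cr Receivables, amount 265): Equity=281 Expenses=-16 Inventory=-245 Receivables=-20
After txn 5 (Dr Equity, Cr Receivables, amount 360): Equity=641 Expenses=-16 Inventory=-245 Receivables=-380
After txn 6 (Dr Expenses, Cr Equity, amount 158): Equity=483 Expenses=142 Inventory=-245 Receivables=-380
After txn 7 (Dr Expenses, Cr Receivables, amount 374): Equity=483 Expenses=516 Inventory=-245 Receivables=-754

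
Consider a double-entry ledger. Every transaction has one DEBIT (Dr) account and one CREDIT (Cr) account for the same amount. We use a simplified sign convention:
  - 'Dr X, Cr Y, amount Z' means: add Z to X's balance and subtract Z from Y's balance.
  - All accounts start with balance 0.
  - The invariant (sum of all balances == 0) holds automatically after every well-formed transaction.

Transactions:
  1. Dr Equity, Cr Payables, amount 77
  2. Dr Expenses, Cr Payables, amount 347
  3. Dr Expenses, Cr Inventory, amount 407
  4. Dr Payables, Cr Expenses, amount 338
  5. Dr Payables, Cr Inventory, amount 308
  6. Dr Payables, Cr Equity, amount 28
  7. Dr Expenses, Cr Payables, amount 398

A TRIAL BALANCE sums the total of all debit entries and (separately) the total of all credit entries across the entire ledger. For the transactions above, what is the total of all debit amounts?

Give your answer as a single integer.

Answer: 1903

Derivation:
Txn 1: debit+=77
Txn 2: debit+=347
Txn 3: debit+=407
Txn 4: debit+=338
Txn 5: debit+=308
Txn 6: debit+=28
Txn 7: debit+=398
Total debits = 1903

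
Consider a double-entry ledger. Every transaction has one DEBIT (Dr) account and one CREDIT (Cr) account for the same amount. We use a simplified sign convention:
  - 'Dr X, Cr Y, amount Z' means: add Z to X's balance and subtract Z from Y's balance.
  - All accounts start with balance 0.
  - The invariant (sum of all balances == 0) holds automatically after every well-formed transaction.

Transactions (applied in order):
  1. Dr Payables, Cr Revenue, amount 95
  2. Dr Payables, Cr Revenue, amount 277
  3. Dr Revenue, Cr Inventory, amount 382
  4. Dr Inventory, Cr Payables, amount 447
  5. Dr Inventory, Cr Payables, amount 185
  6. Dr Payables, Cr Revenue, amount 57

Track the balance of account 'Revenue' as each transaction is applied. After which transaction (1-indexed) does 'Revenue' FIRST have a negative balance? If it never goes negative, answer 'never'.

After txn 1: Revenue=-95

Answer: 1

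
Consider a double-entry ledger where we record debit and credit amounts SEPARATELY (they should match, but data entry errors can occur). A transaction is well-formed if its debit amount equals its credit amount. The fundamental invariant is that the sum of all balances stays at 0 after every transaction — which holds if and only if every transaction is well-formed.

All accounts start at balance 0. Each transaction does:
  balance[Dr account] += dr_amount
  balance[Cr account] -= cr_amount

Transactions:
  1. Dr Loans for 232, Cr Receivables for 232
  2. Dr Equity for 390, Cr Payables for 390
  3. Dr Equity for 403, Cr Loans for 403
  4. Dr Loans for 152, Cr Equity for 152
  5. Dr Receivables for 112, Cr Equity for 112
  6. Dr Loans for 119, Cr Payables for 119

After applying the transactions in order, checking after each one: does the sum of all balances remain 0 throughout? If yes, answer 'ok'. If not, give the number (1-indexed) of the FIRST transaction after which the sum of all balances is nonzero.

After txn 1: dr=232 cr=232 sum_balances=0
After txn 2: dr=390 cr=390 sum_balances=0
After txn 3: dr=403 cr=403 sum_balances=0
After txn 4: dr=152 cr=152 sum_balances=0
After txn 5: dr=112 cr=112 sum_balances=0
After txn 6: dr=119 cr=119 sum_balances=0

Answer: ok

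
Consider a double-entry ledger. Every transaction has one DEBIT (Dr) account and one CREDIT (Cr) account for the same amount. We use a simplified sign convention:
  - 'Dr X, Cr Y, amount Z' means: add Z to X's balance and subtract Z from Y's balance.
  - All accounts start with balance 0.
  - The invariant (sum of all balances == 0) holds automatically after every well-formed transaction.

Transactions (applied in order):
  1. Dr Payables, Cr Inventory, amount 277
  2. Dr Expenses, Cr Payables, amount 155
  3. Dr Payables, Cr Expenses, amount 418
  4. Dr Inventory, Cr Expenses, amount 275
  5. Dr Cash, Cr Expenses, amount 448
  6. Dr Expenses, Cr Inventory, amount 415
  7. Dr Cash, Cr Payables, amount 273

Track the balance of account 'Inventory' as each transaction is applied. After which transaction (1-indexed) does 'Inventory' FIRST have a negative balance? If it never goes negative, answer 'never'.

Answer: 1

Derivation:
After txn 1: Inventory=-277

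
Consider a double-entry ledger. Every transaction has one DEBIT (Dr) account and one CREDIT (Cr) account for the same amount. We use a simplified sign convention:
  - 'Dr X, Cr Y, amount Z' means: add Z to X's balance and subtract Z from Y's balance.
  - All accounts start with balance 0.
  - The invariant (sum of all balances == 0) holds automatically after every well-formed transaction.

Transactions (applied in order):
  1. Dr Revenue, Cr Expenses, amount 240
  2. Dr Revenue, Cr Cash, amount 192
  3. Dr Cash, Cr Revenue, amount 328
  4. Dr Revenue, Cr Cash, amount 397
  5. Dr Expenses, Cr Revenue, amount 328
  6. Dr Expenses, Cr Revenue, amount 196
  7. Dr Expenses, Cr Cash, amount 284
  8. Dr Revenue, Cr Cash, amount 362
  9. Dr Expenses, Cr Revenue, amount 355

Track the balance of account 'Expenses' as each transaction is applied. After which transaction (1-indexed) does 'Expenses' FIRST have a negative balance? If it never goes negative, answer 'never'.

Answer: 1

Derivation:
After txn 1: Expenses=-240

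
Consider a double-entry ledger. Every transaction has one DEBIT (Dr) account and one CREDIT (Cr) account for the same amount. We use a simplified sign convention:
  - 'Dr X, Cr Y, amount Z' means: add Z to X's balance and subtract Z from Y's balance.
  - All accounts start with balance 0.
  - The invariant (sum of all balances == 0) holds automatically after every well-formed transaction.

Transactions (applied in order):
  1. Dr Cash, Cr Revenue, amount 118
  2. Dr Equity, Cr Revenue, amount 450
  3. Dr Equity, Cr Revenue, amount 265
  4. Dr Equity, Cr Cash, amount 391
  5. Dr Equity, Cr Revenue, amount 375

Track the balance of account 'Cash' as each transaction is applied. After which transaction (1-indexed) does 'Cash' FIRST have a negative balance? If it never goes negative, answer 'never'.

After txn 1: Cash=118
After txn 2: Cash=118
After txn 3: Cash=118
After txn 4: Cash=-273

Answer: 4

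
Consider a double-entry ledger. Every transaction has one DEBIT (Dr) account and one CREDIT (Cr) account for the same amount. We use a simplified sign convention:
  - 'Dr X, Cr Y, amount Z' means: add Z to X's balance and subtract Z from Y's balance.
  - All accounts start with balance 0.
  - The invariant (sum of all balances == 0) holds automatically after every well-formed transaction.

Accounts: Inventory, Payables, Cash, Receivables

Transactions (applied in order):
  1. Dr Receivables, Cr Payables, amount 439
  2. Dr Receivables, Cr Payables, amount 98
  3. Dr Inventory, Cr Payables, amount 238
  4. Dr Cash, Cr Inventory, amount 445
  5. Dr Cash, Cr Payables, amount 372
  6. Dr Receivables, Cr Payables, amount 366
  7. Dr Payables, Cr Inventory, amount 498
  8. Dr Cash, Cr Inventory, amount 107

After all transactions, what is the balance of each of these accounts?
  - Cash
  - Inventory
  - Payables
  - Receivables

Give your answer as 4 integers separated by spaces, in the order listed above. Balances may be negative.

After txn 1 (Dr Receivables, Cr Payables, amount 439): Payables=-439 Receivables=439
After txn 2 (Dr Receivables, Cr Payables, amount 98): Payables=-537 Receivables=537
After txn 3 (Dr Inventory, Cr Payables, amount 238): Inventory=238 Payables=-775 Receivables=537
After txn 4 (Dr Cash, Cr Inventory, amount 445): Cash=445 Inventory=-207 Payables=-775 Receivables=537
After txn 5 (Dr Cash, Cr Payables, amount 372): Cash=817 Inventory=-207 Payables=-1147 Receivables=537
After txn 6 (Dr Receivables, Cr Payables, amount 366): Cash=817 Inventory=-207 Payables=-1513 Receivables=903
After txn 7 (Dr Payables, Cr Inventory, amount 498): Cash=817 Inventory=-705 Payables=-1015 Receivables=903
After txn 8 (Dr Cash, Cr Inventory, amount 107): Cash=924 Inventory=-812 Payables=-1015 Receivables=903

Answer: 924 -812 -1015 903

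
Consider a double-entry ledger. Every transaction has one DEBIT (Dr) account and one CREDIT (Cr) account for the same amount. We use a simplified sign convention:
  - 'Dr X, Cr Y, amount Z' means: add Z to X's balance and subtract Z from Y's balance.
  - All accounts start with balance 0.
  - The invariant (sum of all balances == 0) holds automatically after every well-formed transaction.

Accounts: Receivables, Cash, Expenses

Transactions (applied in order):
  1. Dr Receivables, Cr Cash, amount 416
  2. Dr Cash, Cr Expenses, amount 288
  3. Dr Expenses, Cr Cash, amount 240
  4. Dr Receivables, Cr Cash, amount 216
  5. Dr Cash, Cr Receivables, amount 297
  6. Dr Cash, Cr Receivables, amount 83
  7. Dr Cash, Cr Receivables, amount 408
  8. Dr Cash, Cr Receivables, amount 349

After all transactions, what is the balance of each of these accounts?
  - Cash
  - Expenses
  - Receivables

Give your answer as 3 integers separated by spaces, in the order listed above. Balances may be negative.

After txn 1 (Dr Receivables, Cr Cash, amount 416): Cash=-416 Receivables=416
After txn 2 (Dr Cash, Cr Expenses, amount 288): Cash=-128 Expenses=-288 Receivables=416
After txn 3 (Dr Expenses, Cr Cash, amount 240): Cash=-368 Expenses=-48 Receivables=416
After txn 4 (Dr Receivables, Cr Cash, amount 216): Cash=-584 Expenses=-48 Receivables=632
After txn 5 (Dr Cash, Cr Receivables, amount 297): Cash=-287 Expenses=-48 Receivables=335
After txn 6 (Dr Cash, Cr Receivables, amount 83): Cash=-204 Expenses=-48 Receivables=252
After txn 7 (Dr Cash, Cr Receivables, amount 408): Cash=204 Expenses=-48 Receivables=-156
After txn 8 (Dr Cash, Cr Receivables, amount 349): Cash=553 Expenses=-48 Receivables=-505

Answer: 553 -48 -505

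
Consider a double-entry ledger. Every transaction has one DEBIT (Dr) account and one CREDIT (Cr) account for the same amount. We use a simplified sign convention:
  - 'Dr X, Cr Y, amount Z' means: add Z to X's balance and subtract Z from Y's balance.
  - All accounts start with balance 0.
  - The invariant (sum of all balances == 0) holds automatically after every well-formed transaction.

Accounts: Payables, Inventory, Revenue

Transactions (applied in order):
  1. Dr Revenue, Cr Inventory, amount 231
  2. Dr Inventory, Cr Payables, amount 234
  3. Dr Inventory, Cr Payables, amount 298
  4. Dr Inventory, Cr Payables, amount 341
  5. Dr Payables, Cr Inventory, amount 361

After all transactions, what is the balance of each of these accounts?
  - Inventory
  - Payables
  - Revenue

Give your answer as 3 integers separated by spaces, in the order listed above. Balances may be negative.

After txn 1 (Dr Revenue, Cr Inventory, amount 231): Inventory=-231 Revenue=231
After txn 2 (Dr Inventory, Cr Payables, amount 234): Inventory=3 Payables=-234 Revenue=231
After txn 3 (Dr Inventory, Cr Payables, amount 298): Inventory=301 Payables=-532 Revenue=231
After txn 4 (Dr Inventory, Cr Payables, amount 341): Inventory=642 Payables=-873 Revenue=231
After txn 5 (Dr Payables, Cr Inventory, amount 361): Inventory=281 Payables=-512 Revenue=231

Answer: 281 -512 231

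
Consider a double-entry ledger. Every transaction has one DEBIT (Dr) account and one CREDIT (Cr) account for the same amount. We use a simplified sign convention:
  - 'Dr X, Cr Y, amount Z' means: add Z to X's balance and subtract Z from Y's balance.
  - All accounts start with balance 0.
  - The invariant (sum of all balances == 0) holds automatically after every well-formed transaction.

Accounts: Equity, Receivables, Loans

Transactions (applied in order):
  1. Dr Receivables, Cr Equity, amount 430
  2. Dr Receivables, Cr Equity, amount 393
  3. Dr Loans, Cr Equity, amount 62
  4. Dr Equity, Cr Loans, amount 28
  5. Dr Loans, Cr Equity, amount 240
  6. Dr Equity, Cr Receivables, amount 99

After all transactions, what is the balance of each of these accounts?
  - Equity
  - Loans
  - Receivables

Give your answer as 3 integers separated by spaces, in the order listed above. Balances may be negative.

After txn 1 (Dr Receivables, Cr Equity, amount 430): Equity=-430 Receivables=430
After txn 2 (Dr Receivables, Cr Equity, amount 393): Equity=-823 Receivables=823
After txn 3 (Dr Loans, Cr Equity, amount 62): Equity=-885 Loans=62 Receivables=823
After txn 4 (Dr Equity, Cr Loans, amount 28): Equity=-857 Loans=34 Receivables=823
After txn 5 (Dr Loans, Cr Equity, amount 240): Equity=-1097 Loans=274 Receivables=823
After txn 6 (Dr Equity, Cr Receivables, amount 99): Equity=-998 Loans=274 Receivables=724

Answer: -998 274 724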